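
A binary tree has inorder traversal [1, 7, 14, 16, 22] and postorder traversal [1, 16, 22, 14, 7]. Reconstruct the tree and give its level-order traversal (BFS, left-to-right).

Inorder:   [1, 7, 14, 16, 22]
Postorder: [1, 16, 22, 14, 7]
Algorithm: postorder visits root last, so walk postorder right-to-left;
each value is the root of the current inorder slice — split it at that
value, recurse on the right subtree first, then the left.
Recursive splits:
  root=7; inorder splits into left=[1], right=[14, 16, 22]
  root=14; inorder splits into left=[], right=[16, 22]
  root=22; inorder splits into left=[16], right=[]
  root=16; inorder splits into left=[], right=[]
  root=1; inorder splits into left=[], right=[]
Reconstructed level-order: [7, 1, 14, 22, 16]


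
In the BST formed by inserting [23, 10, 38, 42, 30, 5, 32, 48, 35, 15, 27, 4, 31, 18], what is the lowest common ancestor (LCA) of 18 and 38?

Tree insertion order: [23, 10, 38, 42, 30, 5, 32, 48, 35, 15, 27, 4, 31, 18]
Tree (level-order array): [23, 10, 38, 5, 15, 30, 42, 4, None, None, 18, 27, 32, None, 48, None, None, None, None, None, None, 31, 35]
In a BST, the LCA of p=18, q=38 is the first node v on the
root-to-leaf path with p <= v <= q (go left if both < v, right if both > v).
Walk from root:
  at 23: 18 <= 23 <= 38, this is the LCA
LCA = 23


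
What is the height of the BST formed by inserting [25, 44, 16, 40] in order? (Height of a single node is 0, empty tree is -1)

Insertion order: [25, 44, 16, 40]
Tree (level-order array): [25, 16, 44, None, None, 40]
Compute height bottom-up (empty subtree = -1):
  height(16) = 1 + max(-1, -1) = 0
  height(40) = 1 + max(-1, -1) = 0
  height(44) = 1 + max(0, -1) = 1
  height(25) = 1 + max(0, 1) = 2
Height = 2


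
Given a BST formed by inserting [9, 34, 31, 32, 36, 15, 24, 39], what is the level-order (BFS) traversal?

Tree insertion order: [9, 34, 31, 32, 36, 15, 24, 39]
Tree (level-order array): [9, None, 34, 31, 36, 15, 32, None, 39, None, 24]
BFS from the root, enqueuing left then right child of each popped node:
  queue [9] -> pop 9, enqueue [34], visited so far: [9]
  queue [34] -> pop 34, enqueue [31, 36], visited so far: [9, 34]
  queue [31, 36] -> pop 31, enqueue [15, 32], visited so far: [9, 34, 31]
  queue [36, 15, 32] -> pop 36, enqueue [39], visited so far: [9, 34, 31, 36]
  queue [15, 32, 39] -> pop 15, enqueue [24], visited so far: [9, 34, 31, 36, 15]
  queue [32, 39, 24] -> pop 32, enqueue [none], visited so far: [9, 34, 31, 36, 15, 32]
  queue [39, 24] -> pop 39, enqueue [none], visited so far: [9, 34, 31, 36, 15, 32, 39]
  queue [24] -> pop 24, enqueue [none], visited so far: [9, 34, 31, 36, 15, 32, 39, 24]
Result: [9, 34, 31, 36, 15, 32, 39, 24]


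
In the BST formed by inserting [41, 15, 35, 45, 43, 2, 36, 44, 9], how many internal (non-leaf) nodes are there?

Tree built from: [41, 15, 35, 45, 43, 2, 36, 44, 9]
Tree (level-order array): [41, 15, 45, 2, 35, 43, None, None, 9, None, 36, None, 44]
Rule: An internal node has at least one child.
Per-node child counts:
  node 41: 2 child(ren)
  node 15: 2 child(ren)
  node 2: 1 child(ren)
  node 9: 0 child(ren)
  node 35: 1 child(ren)
  node 36: 0 child(ren)
  node 45: 1 child(ren)
  node 43: 1 child(ren)
  node 44: 0 child(ren)
Matching nodes: [41, 15, 2, 35, 45, 43]
Count of internal (non-leaf) nodes: 6


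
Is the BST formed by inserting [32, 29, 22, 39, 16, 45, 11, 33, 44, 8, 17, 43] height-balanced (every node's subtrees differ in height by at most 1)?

Tree (level-order array): [32, 29, 39, 22, None, 33, 45, 16, None, None, None, 44, None, 11, 17, 43, None, 8]
Definition: a tree is height-balanced if, at every node, |h(left) - h(right)| <= 1 (empty subtree has height -1).
Bottom-up per-node check:
  node 8: h_left=-1, h_right=-1, diff=0 [OK], height=0
  node 11: h_left=0, h_right=-1, diff=1 [OK], height=1
  node 17: h_left=-1, h_right=-1, diff=0 [OK], height=0
  node 16: h_left=1, h_right=0, diff=1 [OK], height=2
  node 22: h_left=2, h_right=-1, diff=3 [FAIL (|2--1|=3 > 1)], height=3
  node 29: h_left=3, h_right=-1, diff=4 [FAIL (|3--1|=4 > 1)], height=4
  node 33: h_left=-1, h_right=-1, diff=0 [OK], height=0
  node 43: h_left=-1, h_right=-1, diff=0 [OK], height=0
  node 44: h_left=0, h_right=-1, diff=1 [OK], height=1
  node 45: h_left=1, h_right=-1, diff=2 [FAIL (|1--1|=2 > 1)], height=2
  node 39: h_left=0, h_right=2, diff=2 [FAIL (|0-2|=2 > 1)], height=3
  node 32: h_left=4, h_right=3, diff=1 [OK], height=5
Node 22 violates the condition: |2 - -1| = 3 > 1.
Result: Not balanced


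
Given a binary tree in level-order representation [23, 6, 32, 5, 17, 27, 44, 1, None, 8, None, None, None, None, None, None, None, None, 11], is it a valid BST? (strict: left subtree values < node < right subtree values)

Level-order array: [23, 6, 32, 5, 17, 27, 44, 1, None, 8, None, None, None, None, None, None, None, None, 11]
Validate using subtree bounds (lo, hi): at each node, require lo < value < hi,
then recurse left with hi=value and right with lo=value.
Preorder trace (stopping at first violation):
  at node 23 with bounds (-inf, +inf): OK
  at node 6 with bounds (-inf, 23): OK
  at node 5 with bounds (-inf, 6): OK
  at node 1 with bounds (-inf, 5): OK
  at node 17 with bounds (6, 23): OK
  at node 8 with bounds (6, 17): OK
  at node 11 with bounds (8, 17): OK
  at node 32 with bounds (23, +inf): OK
  at node 27 with bounds (23, 32): OK
  at node 44 with bounds (32, +inf): OK
No violation found at any node.
Result: Valid BST


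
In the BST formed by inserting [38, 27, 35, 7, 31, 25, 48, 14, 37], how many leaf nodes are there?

Tree built from: [38, 27, 35, 7, 31, 25, 48, 14, 37]
Tree (level-order array): [38, 27, 48, 7, 35, None, None, None, 25, 31, 37, 14]
Rule: A leaf has 0 children.
Per-node child counts:
  node 38: 2 child(ren)
  node 27: 2 child(ren)
  node 7: 1 child(ren)
  node 25: 1 child(ren)
  node 14: 0 child(ren)
  node 35: 2 child(ren)
  node 31: 0 child(ren)
  node 37: 0 child(ren)
  node 48: 0 child(ren)
Matching nodes: [14, 31, 37, 48]
Count of leaf nodes: 4


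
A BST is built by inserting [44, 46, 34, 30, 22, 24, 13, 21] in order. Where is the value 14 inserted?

Starting tree (level order): [44, 34, 46, 30, None, None, None, 22, None, 13, 24, None, 21]
Insertion path: 44 -> 34 -> 30 -> 22 -> 13 -> 21
Result: insert 14 as left child of 21
Final tree (level order): [44, 34, 46, 30, None, None, None, 22, None, 13, 24, None, 21, None, None, 14]


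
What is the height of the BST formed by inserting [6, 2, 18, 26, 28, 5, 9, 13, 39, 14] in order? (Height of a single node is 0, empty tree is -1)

Insertion order: [6, 2, 18, 26, 28, 5, 9, 13, 39, 14]
Tree (level-order array): [6, 2, 18, None, 5, 9, 26, None, None, None, 13, None, 28, None, 14, None, 39]
Compute height bottom-up (empty subtree = -1):
  height(5) = 1 + max(-1, -1) = 0
  height(2) = 1 + max(-1, 0) = 1
  height(14) = 1 + max(-1, -1) = 0
  height(13) = 1 + max(-1, 0) = 1
  height(9) = 1 + max(-1, 1) = 2
  height(39) = 1 + max(-1, -1) = 0
  height(28) = 1 + max(-1, 0) = 1
  height(26) = 1 + max(-1, 1) = 2
  height(18) = 1 + max(2, 2) = 3
  height(6) = 1 + max(1, 3) = 4
Height = 4


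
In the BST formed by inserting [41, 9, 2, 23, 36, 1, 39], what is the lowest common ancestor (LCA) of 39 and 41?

Tree insertion order: [41, 9, 2, 23, 36, 1, 39]
Tree (level-order array): [41, 9, None, 2, 23, 1, None, None, 36, None, None, None, 39]
In a BST, the LCA of p=39, q=41 is the first node v on the
root-to-leaf path with p <= v <= q (go left if both < v, right if both > v).
Walk from root:
  at 41: 39 <= 41 <= 41, this is the LCA
LCA = 41


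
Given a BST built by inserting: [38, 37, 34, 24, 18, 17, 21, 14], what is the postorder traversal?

Tree insertion order: [38, 37, 34, 24, 18, 17, 21, 14]
Tree (level-order array): [38, 37, None, 34, None, 24, None, 18, None, 17, 21, 14]
Postorder traversal: [14, 17, 21, 18, 24, 34, 37, 38]


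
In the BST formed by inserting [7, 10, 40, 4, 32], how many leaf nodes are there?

Tree built from: [7, 10, 40, 4, 32]
Tree (level-order array): [7, 4, 10, None, None, None, 40, 32]
Rule: A leaf has 0 children.
Per-node child counts:
  node 7: 2 child(ren)
  node 4: 0 child(ren)
  node 10: 1 child(ren)
  node 40: 1 child(ren)
  node 32: 0 child(ren)
Matching nodes: [4, 32]
Count of leaf nodes: 2


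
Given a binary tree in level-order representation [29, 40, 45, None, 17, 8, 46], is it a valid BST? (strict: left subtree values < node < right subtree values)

Level-order array: [29, 40, 45, None, 17, 8, 46]
Validate using subtree bounds (lo, hi): at each node, require lo < value < hi,
then recurse left with hi=value and right with lo=value.
Preorder trace (stopping at first violation):
  at node 29 with bounds (-inf, +inf): OK
  at node 40 with bounds (-inf, 29): VIOLATION
Node 40 violates its bound: not (-inf < 40 < 29).
Result: Not a valid BST


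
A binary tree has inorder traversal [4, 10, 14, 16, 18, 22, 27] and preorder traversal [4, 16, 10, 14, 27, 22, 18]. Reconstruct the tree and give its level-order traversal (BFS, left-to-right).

Inorder:  [4, 10, 14, 16, 18, 22, 27]
Preorder: [4, 16, 10, 14, 27, 22, 18]
Algorithm: preorder visits root first, so consume preorder in order;
for each root, split the current inorder slice at that value into
left-subtree inorder and right-subtree inorder, then recurse.
Recursive splits:
  root=4; inorder splits into left=[], right=[10, 14, 16, 18, 22, 27]
  root=16; inorder splits into left=[10, 14], right=[18, 22, 27]
  root=10; inorder splits into left=[], right=[14]
  root=14; inorder splits into left=[], right=[]
  root=27; inorder splits into left=[18, 22], right=[]
  root=22; inorder splits into left=[18], right=[]
  root=18; inorder splits into left=[], right=[]
Reconstructed level-order: [4, 16, 10, 27, 14, 22, 18]


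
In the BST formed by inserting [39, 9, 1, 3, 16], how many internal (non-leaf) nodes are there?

Tree built from: [39, 9, 1, 3, 16]
Tree (level-order array): [39, 9, None, 1, 16, None, 3]
Rule: An internal node has at least one child.
Per-node child counts:
  node 39: 1 child(ren)
  node 9: 2 child(ren)
  node 1: 1 child(ren)
  node 3: 0 child(ren)
  node 16: 0 child(ren)
Matching nodes: [39, 9, 1]
Count of internal (non-leaf) nodes: 3


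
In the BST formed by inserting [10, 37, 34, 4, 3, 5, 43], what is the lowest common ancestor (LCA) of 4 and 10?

Tree insertion order: [10, 37, 34, 4, 3, 5, 43]
Tree (level-order array): [10, 4, 37, 3, 5, 34, 43]
In a BST, the LCA of p=4, q=10 is the first node v on the
root-to-leaf path with p <= v <= q (go left if both < v, right if both > v).
Walk from root:
  at 10: 4 <= 10 <= 10, this is the LCA
LCA = 10


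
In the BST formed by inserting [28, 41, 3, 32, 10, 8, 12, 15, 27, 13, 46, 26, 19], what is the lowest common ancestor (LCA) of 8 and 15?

Tree insertion order: [28, 41, 3, 32, 10, 8, 12, 15, 27, 13, 46, 26, 19]
Tree (level-order array): [28, 3, 41, None, 10, 32, 46, 8, 12, None, None, None, None, None, None, None, 15, 13, 27, None, None, 26, None, 19]
In a BST, the LCA of p=8, q=15 is the first node v on the
root-to-leaf path with p <= v <= q (go left if both < v, right if both > v).
Walk from root:
  at 28: both 8 and 15 < 28, go left
  at 3: both 8 and 15 > 3, go right
  at 10: 8 <= 10 <= 15, this is the LCA
LCA = 10


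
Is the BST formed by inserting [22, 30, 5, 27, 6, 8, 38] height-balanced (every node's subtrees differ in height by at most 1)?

Tree (level-order array): [22, 5, 30, None, 6, 27, 38, None, 8]
Definition: a tree is height-balanced if, at every node, |h(left) - h(right)| <= 1 (empty subtree has height -1).
Bottom-up per-node check:
  node 8: h_left=-1, h_right=-1, diff=0 [OK], height=0
  node 6: h_left=-1, h_right=0, diff=1 [OK], height=1
  node 5: h_left=-1, h_right=1, diff=2 [FAIL (|-1-1|=2 > 1)], height=2
  node 27: h_left=-1, h_right=-1, diff=0 [OK], height=0
  node 38: h_left=-1, h_right=-1, diff=0 [OK], height=0
  node 30: h_left=0, h_right=0, diff=0 [OK], height=1
  node 22: h_left=2, h_right=1, diff=1 [OK], height=3
Node 5 violates the condition: |-1 - 1| = 2 > 1.
Result: Not balanced


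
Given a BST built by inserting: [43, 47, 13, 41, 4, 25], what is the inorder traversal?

Tree insertion order: [43, 47, 13, 41, 4, 25]
Tree (level-order array): [43, 13, 47, 4, 41, None, None, None, None, 25]
Inorder traversal: [4, 13, 25, 41, 43, 47]


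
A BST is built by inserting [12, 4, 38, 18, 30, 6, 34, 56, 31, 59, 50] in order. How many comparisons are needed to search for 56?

Search path for 56: 12 -> 38 -> 56
Found: True
Comparisons: 3


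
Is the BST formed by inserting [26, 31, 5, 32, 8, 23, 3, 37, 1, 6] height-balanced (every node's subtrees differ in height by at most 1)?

Tree (level-order array): [26, 5, 31, 3, 8, None, 32, 1, None, 6, 23, None, 37]
Definition: a tree is height-balanced if, at every node, |h(left) - h(right)| <= 1 (empty subtree has height -1).
Bottom-up per-node check:
  node 1: h_left=-1, h_right=-1, diff=0 [OK], height=0
  node 3: h_left=0, h_right=-1, diff=1 [OK], height=1
  node 6: h_left=-1, h_right=-1, diff=0 [OK], height=0
  node 23: h_left=-1, h_right=-1, diff=0 [OK], height=0
  node 8: h_left=0, h_right=0, diff=0 [OK], height=1
  node 5: h_left=1, h_right=1, diff=0 [OK], height=2
  node 37: h_left=-1, h_right=-1, diff=0 [OK], height=0
  node 32: h_left=-1, h_right=0, diff=1 [OK], height=1
  node 31: h_left=-1, h_right=1, diff=2 [FAIL (|-1-1|=2 > 1)], height=2
  node 26: h_left=2, h_right=2, diff=0 [OK], height=3
Node 31 violates the condition: |-1 - 1| = 2 > 1.
Result: Not balanced


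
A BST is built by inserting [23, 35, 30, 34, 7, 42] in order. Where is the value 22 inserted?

Starting tree (level order): [23, 7, 35, None, None, 30, 42, None, 34]
Insertion path: 23 -> 7
Result: insert 22 as right child of 7
Final tree (level order): [23, 7, 35, None, 22, 30, 42, None, None, None, 34]


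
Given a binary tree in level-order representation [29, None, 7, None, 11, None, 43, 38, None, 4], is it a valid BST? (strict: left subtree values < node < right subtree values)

Level-order array: [29, None, 7, None, 11, None, 43, 38, None, 4]
Validate using subtree bounds (lo, hi): at each node, require lo < value < hi,
then recurse left with hi=value and right with lo=value.
Preorder trace (stopping at first violation):
  at node 29 with bounds (-inf, +inf): OK
  at node 7 with bounds (29, +inf): VIOLATION
Node 7 violates its bound: not (29 < 7 < +inf).
Result: Not a valid BST


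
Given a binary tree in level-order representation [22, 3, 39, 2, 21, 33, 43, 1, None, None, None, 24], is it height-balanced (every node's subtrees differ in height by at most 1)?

Tree (level-order array): [22, 3, 39, 2, 21, 33, 43, 1, None, None, None, 24]
Definition: a tree is height-balanced if, at every node, |h(left) - h(right)| <= 1 (empty subtree has height -1).
Bottom-up per-node check:
  node 1: h_left=-1, h_right=-1, diff=0 [OK], height=0
  node 2: h_left=0, h_right=-1, diff=1 [OK], height=1
  node 21: h_left=-1, h_right=-1, diff=0 [OK], height=0
  node 3: h_left=1, h_right=0, diff=1 [OK], height=2
  node 24: h_left=-1, h_right=-1, diff=0 [OK], height=0
  node 33: h_left=0, h_right=-1, diff=1 [OK], height=1
  node 43: h_left=-1, h_right=-1, diff=0 [OK], height=0
  node 39: h_left=1, h_right=0, diff=1 [OK], height=2
  node 22: h_left=2, h_right=2, diff=0 [OK], height=3
All nodes satisfy the balance condition.
Result: Balanced


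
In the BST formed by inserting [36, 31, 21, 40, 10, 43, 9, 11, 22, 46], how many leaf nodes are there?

Tree built from: [36, 31, 21, 40, 10, 43, 9, 11, 22, 46]
Tree (level-order array): [36, 31, 40, 21, None, None, 43, 10, 22, None, 46, 9, 11]
Rule: A leaf has 0 children.
Per-node child counts:
  node 36: 2 child(ren)
  node 31: 1 child(ren)
  node 21: 2 child(ren)
  node 10: 2 child(ren)
  node 9: 0 child(ren)
  node 11: 0 child(ren)
  node 22: 0 child(ren)
  node 40: 1 child(ren)
  node 43: 1 child(ren)
  node 46: 0 child(ren)
Matching nodes: [9, 11, 22, 46]
Count of leaf nodes: 4


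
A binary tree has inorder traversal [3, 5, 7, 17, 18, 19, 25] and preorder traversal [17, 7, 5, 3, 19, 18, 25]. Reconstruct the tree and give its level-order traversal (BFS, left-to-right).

Inorder:  [3, 5, 7, 17, 18, 19, 25]
Preorder: [17, 7, 5, 3, 19, 18, 25]
Algorithm: preorder visits root first, so consume preorder in order;
for each root, split the current inorder slice at that value into
left-subtree inorder and right-subtree inorder, then recurse.
Recursive splits:
  root=17; inorder splits into left=[3, 5, 7], right=[18, 19, 25]
  root=7; inorder splits into left=[3, 5], right=[]
  root=5; inorder splits into left=[3], right=[]
  root=3; inorder splits into left=[], right=[]
  root=19; inorder splits into left=[18], right=[25]
  root=18; inorder splits into left=[], right=[]
  root=25; inorder splits into left=[], right=[]
Reconstructed level-order: [17, 7, 19, 5, 18, 25, 3]


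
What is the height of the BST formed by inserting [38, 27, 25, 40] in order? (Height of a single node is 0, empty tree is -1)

Insertion order: [38, 27, 25, 40]
Tree (level-order array): [38, 27, 40, 25]
Compute height bottom-up (empty subtree = -1):
  height(25) = 1 + max(-1, -1) = 0
  height(27) = 1 + max(0, -1) = 1
  height(40) = 1 + max(-1, -1) = 0
  height(38) = 1 + max(1, 0) = 2
Height = 2


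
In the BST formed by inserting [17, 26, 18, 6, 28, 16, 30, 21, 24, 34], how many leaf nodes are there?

Tree built from: [17, 26, 18, 6, 28, 16, 30, 21, 24, 34]
Tree (level-order array): [17, 6, 26, None, 16, 18, 28, None, None, None, 21, None, 30, None, 24, None, 34]
Rule: A leaf has 0 children.
Per-node child counts:
  node 17: 2 child(ren)
  node 6: 1 child(ren)
  node 16: 0 child(ren)
  node 26: 2 child(ren)
  node 18: 1 child(ren)
  node 21: 1 child(ren)
  node 24: 0 child(ren)
  node 28: 1 child(ren)
  node 30: 1 child(ren)
  node 34: 0 child(ren)
Matching nodes: [16, 24, 34]
Count of leaf nodes: 3


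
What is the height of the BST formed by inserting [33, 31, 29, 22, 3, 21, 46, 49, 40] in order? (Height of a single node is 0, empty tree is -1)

Insertion order: [33, 31, 29, 22, 3, 21, 46, 49, 40]
Tree (level-order array): [33, 31, 46, 29, None, 40, 49, 22, None, None, None, None, None, 3, None, None, 21]
Compute height bottom-up (empty subtree = -1):
  height(21) = 1 + max(-1, -1) = 0
  height(3) = 1 + max(-1, 0) = 1
  height(22) = 1 + max(1, -1) = 2
  height(29) = 1 + max(2, -1) = 3
  height(31) = 1 + max(3, -1) = 4
  height(40) = 1 + max(-1, -1) = 0
  height(49) = 1 + max(-1, -1) = 0
  height(46) = 1 + max(0, 0) = 1
  height(33) = 1 + max(4, 1) = 5
Height = 5


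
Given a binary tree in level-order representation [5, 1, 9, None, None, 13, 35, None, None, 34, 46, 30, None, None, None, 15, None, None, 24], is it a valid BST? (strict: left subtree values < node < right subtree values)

Level-order array: [5, 1, 9, None, None, 13, 35, None, None, 34, 46, 30, None, None, None, 15, None, None, 24]
Validate using subtree bounds (lo, hi): at each node, require lo < value < hi,
then recurse left with hi=value and right with lo=value.
Preorder trace (stopping at first violation):
  at node 5 with bounds (-inf, +inf): OK
  at node 1 with bounds (-inf, 5): OK
  at node 9 with bounds (5, +inf): OK
  at node 13 with bounds (5, 9): VIOLATION
Node 13 violates its bound: not (5 < 13 < 9).
Result: Not a valid BST


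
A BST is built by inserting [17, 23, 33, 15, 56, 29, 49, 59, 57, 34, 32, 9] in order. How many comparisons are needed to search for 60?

Search path for 60: 17 -> 23 -> 33 -> 56 -> 59
Found: False
Comparisons: 5


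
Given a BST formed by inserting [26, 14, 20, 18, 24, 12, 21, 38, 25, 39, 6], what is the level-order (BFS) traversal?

Tree insertion order: [26, 14, 20, 18, 24, 12, 21, 38, 25, 39, 6]
Tree (level-order array): [26, 14, 38, 12, 20, None, 39, 6, None, 18, 24, None, None, None, None, None, None, 21, 25]
BFS from the root, enqueuing left then right child of each popped node:
  queue [26] -> pop 26, enqueue [14, 38], visited so far: [26]
  queue [14, 38] -> pop 14, enqueue [12, 20], visited so far: [26, 14]
  queue [38, 12, 20] -> pop 38, enqueue [39], visited so far: [26, 14, 38]
  queue [12, 20, 39] -> pop 12, enqueue [6], visited so far: [26, 14, 38, 12]
  queue [20, 39, 6] -> pop 20, enqueue [18, 24], visited so far: [26, 14, 38, 12, 20]
  queue [39, 6, 18, 24] -> pop 39, enqueue [none], visited so far: [26, 14, 38, 12, 20, 39]
  queue [6, 18, 24] -> pop 6, enqueue [none], visited so far: [26, 14, 38, 12, 20, 39, 6]
  queue [18, 24] -> pop 18, enqueue [none], visited so far: [26, 14, 38, 12, 20, 39, 6, 18]
  queue [24] -> pop 24, enqueue [21, 25], visited so far: [26, 14, 38, 12, 20, 39, 6, 18, 24]
  queue [21, 25] -> pop 21, enqueue [none], visited so far: [26, 14, 38, 12, 20, 39, 6, 18, 24, 21]
  queue [25] -> pop 25, enqueue [none], visited so far: [26, 14, 38, 12, 20, 39, 6, 18, 24, 21, 25]
Result: [26, 14, 38, 12, 20, 39, 6, 18, 24, 21, 25]


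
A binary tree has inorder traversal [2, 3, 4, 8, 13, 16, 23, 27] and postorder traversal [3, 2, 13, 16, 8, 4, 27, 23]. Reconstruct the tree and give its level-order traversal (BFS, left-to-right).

Inorder:   [2, 3, 4, 8, 13, 16, 23, 27]
Postorder: [3, 2, 13, 16, 8, 4, 27, 23]
Algorithm: postorder visits root last, so walk postorder right-to-left;
each value is the root of the current inorder slice — split it at that
value, recurse on the right subtree first, then the left.
Recursive splits:
  root=23; inorder splits into left=[2, 3, 4, 8, 13, 16], right=[27]
  root=27; inorder splits into left=[], right=[]
  root=4; inorder splits into left=[2, 3], right=[8, 13, 16]
  root=8; inorder splits into left=[], right=[13, 16]
  root=16; inorder splits into left=[13], right=[]
  root=13; inorder splits into left=[], right=[]
  root=2; inorder splits into left=[], right=[3]
  root=3; inorder splits into left=[], right=[]
Reconstructed level-order: [23, 4, 27, 2, 8, 3, 16, 13]


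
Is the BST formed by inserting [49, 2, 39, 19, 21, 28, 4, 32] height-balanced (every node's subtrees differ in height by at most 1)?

Tree (level-order array): [49, 2, None, None, 39, 19, None, 4, 21, None, None, None, 28, None, 32]
Definition: a tree is height-balanced if, at every node, |h(left) - h(right)| <= 1 (empty subtree has height -1).
Bottom-up per-node check:
  node 4: h_left=-1, h_right=-1, diff=0 [OK], height=0
  node 32: h_left=-1, h_right=-1, diff=0 [OK], height=0
  node 28: h_left=-1, h_right=0, diff=1 [OK], height=1
  node 21: h_left=-1, h_right=1, diff=2 [FAIL (|-1-1|=2 > 1)], height=2
  node 19: h_left=0, h_right=2, diff=2 [FAIL (|0-2|=2 > 1)], height=3
  node 39: h_left=3, h_right=-1, diff=4 [FAIL (|3--1|=4 > 1)], height=4
  node 2: h_left=-1, h_right=4, diff=5 [FAIL (|-1-4|=5 > 1)], height=5
  node 49: h_left=5, h_right=-1, diff=6 [FAIL (|5--1|=6 > 1)], height=6
Node 21 violates the condition: |-1 - 1| = 2 > 1.
Result: Not balanced


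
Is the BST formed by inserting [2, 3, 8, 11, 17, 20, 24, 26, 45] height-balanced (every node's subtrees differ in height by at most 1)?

Tree (level-order array): [2, None, 3, None, 8, None, 11, None, 17, None, 20, None, 24, None, 26, None, 45]
Definition: a tree is height-balanced if, at every node, |h(left) - h(right)| <= 1 (empty subtree has height -1).
Bottom-up per-node check:
  node 45: h_left=-1, h_right=-1, diff=0 [OK], height=0
  node 26: h_left=-1, h_right=0, diff=1 [OK], height=1
  node 24: h_left=-1, h_right=1, diff=2 [FAIL (|-1-1|=2 > 1)], height=2
  node 20: h_left=-1, h_right=2, diff=3 [FAIL (|-1-2|=3 > 1)], height=3
  node 17: h_left=-1, h_right=3, diff=4 [FAIL (|-1-3|=4 > 1)], height=4
  node 11: h_left=-1, h_right=4, diff=5 [FAIL (|-1-4|=5 > 1)], height=5
  node 8: h_left=-1, h_right=5, diff=6 [FAIL (|-1-5|=6 > 1)], height=6
  node 3: h_left=-1, h_right=6, diff=7 [FAIL (|-1-6|=7 > 1)], height=7
  node 2: h_left=-1, h_right=7, diff=8 [FAIL (|-1-7|=8 > 1)], height=8
Node 24 violates the condition: |-1 - 1| = 2 > 1.
Result: Not balanced


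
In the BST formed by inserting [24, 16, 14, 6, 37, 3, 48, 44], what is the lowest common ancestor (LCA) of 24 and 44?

Tree insertion order: [24, 16, 14, 6, 37, 3, 48, 44]
Tree (level-order array): [24, 16, 37, 14, None, None, 48, 6, None, 44, None, 3]
In a BST, the LCA of p=24, q=44 is the first node v on the
root-to-leaf path with p <= v <= q (go left if both < v, right if both > v).
Walk from root:
  at 24: 24 <= 24 <= 44, this is the LCA
LCA = 24


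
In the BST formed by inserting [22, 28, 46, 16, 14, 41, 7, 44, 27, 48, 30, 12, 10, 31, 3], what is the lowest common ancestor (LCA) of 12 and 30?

Tree insertion order: [22, 28, 46, 16, 14, 41, 7, 44, 27, 48, 30, 12, 10, 31, 3]
Tree (level-order array): [22, 16, 28, 14, None, 27, 46, 7, None, None, None, 41, 48, 3, 12, 30, 44, None, None, None, None, 10, None, None, 31]
In a BST, the LCA of p=12, q=30 is the first node v on the
root-to-leaf path with p <= v <= q (go left if both < v, right if both > v).
Walk from root:
  at 22: 12 <= 22 <= 30, this is the LCA
LCA = 22


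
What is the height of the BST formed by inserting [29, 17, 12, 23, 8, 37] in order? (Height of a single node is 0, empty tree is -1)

Insertion order: [29, 17, 12, 23, 8, 37]
Tree (level-order array): [29, 17, 37, 12, 23, None, None, 8]
Compute height bottom-up (empty subtree = -1):
  height(8) = 1 + max(-1, -1) = 0
  height(12) = 1 + max(0, -1) = 1
  height(23) = 1 + max(-1, -1) = 0
  height(17) = 1 + max(1, 0) = 2
  height(37) = 1 + max(-1, -1) = 0
  height(29) = 1 + max(2, 0) = 3
Height = 3


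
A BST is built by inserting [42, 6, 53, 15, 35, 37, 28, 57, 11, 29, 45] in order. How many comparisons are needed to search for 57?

Search path for 57: 42 -> 53 -> 57
Found: True
Comparisons: 3


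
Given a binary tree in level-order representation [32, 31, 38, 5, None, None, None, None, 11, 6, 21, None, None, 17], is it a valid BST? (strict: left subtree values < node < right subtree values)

Level-order array: [32, 31, 38, 5, None, None, None, None, 11, 6, 21, None, None, 17]
Validate using subtree bounds (lo, hi): at each node, require lo < value < hi,
then recurse left with hi=value and right with lo=value.
Preorder trace (stopping at first violation):
  at node 32 with bounds (-inf, +inf): OK
  at node 31 with bounds (-inf, 32): OK
  at node 5 with bounds (-inf, 31): OK
  at node 11 with bounds (5, 31): OK
  at node 6 with bounds (5, 11): OK
  at node 21 with bounds (11, 31): OK
  at node 17 with bounds (11, 21): OK
  at node 38 with bounds (32, +inf): OK
No violation found at any node.
Result: Valid BST


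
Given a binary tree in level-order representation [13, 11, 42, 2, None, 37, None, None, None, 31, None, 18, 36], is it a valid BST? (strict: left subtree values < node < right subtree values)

Level-order array: [13, 11, 42, 2, None, 37, None, None, None, 31, None, 18, 36]
Validate using subtree bounds (lo, hi): at each node, require lo < value < hi,
then recurse left with hi=value and right with lo=value.
Preorder trace (stopping at first violation):
  at node 13 with bounds (-inf, +inf): OK
  at node 11 with bounds (-inf, 13): OK
  at node 2 with bounds (-inf, 11): OK
  at node 42 with bounds (13, +inf): OK
  at node 37 with bounds (13, 42): OK
  at node 31 with bounds (13, 37): OK
  at node 18 with bounds (13, 31): OK
  at node 36 with bounds (31, 37): OK
No violation found at any node.
Result: Valid BST


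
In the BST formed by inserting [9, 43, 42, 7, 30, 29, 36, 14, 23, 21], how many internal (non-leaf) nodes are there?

Tree built from: [9, 43, 42, 7, 30, 29, 36, 14, 23, 21]
Tree (level-order array): [9, 7, 43, None, None, 42, None, 30, None, 29, 36, 14, None, None, None, None, 23, 21]
Rule: An internal node has at least one child.
Per-node child counts:
  node 9: 2 child(ren)
  node 7: 0 child(ren)
  node 43: 1 child(ren)
  node 42: 1 child(ren)
  node 30: 2 child(ren)
  node 29: 1 child(ren)
  node 14: 1 child(ren)
  node 23: 1 child(ren)
  node 21: 0 child(ren)
  node 36: 0 child(ren)
Matching nodes: [9, 43, 42, 30, 29, 14, 23]
Count of internal (non-leaf) nodes: 7


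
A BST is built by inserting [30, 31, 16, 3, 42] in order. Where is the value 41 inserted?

Starting tree (level order): [30, 16, 31, 3, None, None, 42]
Insertion path: 30 -> 31 -> 42
Result: insert 41 as left child of 42
Final tree (level order): [30, 16, 31, 3, None, None, 42, None, None, 41]


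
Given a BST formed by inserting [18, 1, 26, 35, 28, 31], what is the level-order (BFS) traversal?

Tree insertion order: [18, 1, 26, 35, 28, 31]
Tree (level-order array): [18, 1, 26, None, None, None, 35, 28, None, None, 31]
BFS from the root, enqueuing left then right child of each popped node:
  queue [18] -> pop 18, enqueue [1, 26], visited so far: [18]
  queue [1, 26] -> pop 1, enqueue [none], visited so far: [18, 1]
  queue [26] -> pop 26, enqueue [35], visited so far: [18, 1, 26]
  queue [35] -> pop 35, enqueue [28], visited so far: [18, 1, 26, 35]
  queue [28] -> pop 28, enqueue [31], visited so far: [18, 1, 26, 35, 28]
  queue [31] -> pop 31, enqueue [none], visited so far: [18, 1, 26, 35, 28, 31]
Result: [18, 1, 26, 35, 28, 31]


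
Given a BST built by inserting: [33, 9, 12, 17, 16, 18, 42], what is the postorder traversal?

Tree insertion order: [33, 9, 12, 17, 16, 18, 42]
Tree (level-order array): [33, 9, 42, None, 12, None, None, None, 17, 16, 18]
Postorder traversal: [16, 18, 17, 12, 9, 42, 33]


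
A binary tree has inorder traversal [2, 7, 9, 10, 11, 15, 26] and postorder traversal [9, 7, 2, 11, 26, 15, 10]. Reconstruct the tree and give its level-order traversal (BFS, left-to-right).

Inorder:   [2, 7, 9, 10, 11, 15, 26]
Postorder: [9, 7, 2, 11, 26, 15, 10]
Algorithm: postorder visits root last, so walk postorder right-to-left;
each value is the root of the current inorder slice — split it at that
value, recurse on the right subtree first, then the left.
Recursive splits:
  root=10; inorder splits into left=[2, 7, 9], right=[11, 15, 26]
  root=15; inorder splits into left=[11], right=[26]
  root=26; inorder splits into left=[], right=[]
  root=11; inorder splits into left=[], right=[]
  root=2; inorder splits into left=[], right=[7, 9]
  root=7; inorder splits into left=[], right=[9]
  root=9; inorder splits into left=[], right=[]
Reconstructed level-order: [10, 2, 15, 7, 11, 26, 9]


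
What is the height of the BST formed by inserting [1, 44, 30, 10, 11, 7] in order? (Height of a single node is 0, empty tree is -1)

Insertion order: [1, 44, 30, 10, 11, 7]
Tree (level-order array): [1, None, 44, 30, None, 10, None, 7, 11]
Compute height bottom-up (empty subtree = -1):
  height(7) = 1 + max(-1, -1) = 0
  height(11) = 1 + max(-1, -1) = 0
  height(10) = 1 + max(0, 0) = 1
  height(30) = 1 + max(1, -1) = 2
  height(44) = 1 + max(2, -1) = 3
  height(1) = 1 + max(-1, 3) = 4
Height = 4


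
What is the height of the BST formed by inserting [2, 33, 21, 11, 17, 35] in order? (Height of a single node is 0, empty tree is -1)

Insertion order: [2, 33, 21, 11, 17, 35]
Tree (level-order array): [2, None, 33, 21, 35, 11, None, None, None, None, 17]
Compute height bottom-up (empty subtree = -1):
  height(17) = 1 + max(-1, -1) = 0
  height(11) = 1 + max(-1, 0) = 1
  height(21) = 1 + max(1, -1) = 2
  height(35) = 1 + max(-1, -1) = 0
  height(33) = 1 + max(2, 0) = 3
  height(2) = 1 + max(-1, 3) = 4
Height = 4


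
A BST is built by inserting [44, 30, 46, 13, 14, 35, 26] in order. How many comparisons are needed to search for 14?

Search path for 14: 44 -> 30 -> 13 -> 14
Found: True
Comparisons: 4


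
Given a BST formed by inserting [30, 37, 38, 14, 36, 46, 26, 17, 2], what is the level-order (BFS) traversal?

Tree insertion order: [30, 37, 38, 14, 36, 46, 26, 17, 2]
Tree (level-order array): [30, 14, 37, 2, 26, 36, 38, None, None, 17, None, None, None, None, 46]
BFS from the root, enqueuing left then right child of each popped node:
  queue [30] -> pop 30, enqueue [14, 37], visited so far: [30]
  queue [14, 37] -> pop 14, enqueue [2, 26], visited so far: [30, 14]
  queue [37, 2, 26] -> pop 37, enqueue [36, 38], visited so far: [30, 14, 37]
  queue [2, 26, 36, 38] -> pop 2, enqueue [none], visited so far: [30, 14, 37, 2]
  queue [26, 36, 38] -> pop 26, enqueue [17], visited so far: [30, 14, 37, 2, 26]
  queue [36, 38, 17] -> pop 36, enqueue [none], visited so far: [30, 14, 37, 2, 26, 36]
  queue [38, 17] -> pop 38, enqueue [46], visited so far: [30, 14, 37, 2, 26, 36, 38]
  queue [17, 46] -> pop 17, enqueue [none], visited so far: [30, 14, 37, 2, 26, 36, 38, 17]
  queue [46] -> pop 46, enqueue [none], visited so far: [30, 14, 37, 2, 26, 36, 38, 17, 46]
Result: [30, 14, 37, 2, 26, 36, 38, 17, 46]


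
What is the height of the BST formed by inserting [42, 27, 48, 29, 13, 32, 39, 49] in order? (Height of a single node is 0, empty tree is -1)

Insertion order: [42, 27, 48, 29, 13, 32, 39, 49]
Tree (level-order array): [42, 27, 48, 13, 29, None, 49, None, None, None, 32, None, None, None, 39]
Compute height bottom-up (empty subtree = -1):
  height(13) = 1 + max(-1, -1) = 0
  height(39) = 1 + max(-1, -1) = 0
  height(32) = 1 + max(-1, 0) = 1
  height(29) = 1 + max(-1, 1) = 2
  height(27) = 1 + max(0, 2) = 3
  height(49) = 1 + max(-1, -1) = 0
  height(48) = 1 + max(-1, 0) = 1
  height(42) = 1 + max(3, 1) = 4
Height = 4


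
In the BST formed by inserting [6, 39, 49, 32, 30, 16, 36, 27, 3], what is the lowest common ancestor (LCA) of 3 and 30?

Tree insertion order: [6, 39, 49, 32, 30, 16, 36, 27, 3]
Tree (level-order array): [6, 3, 39, None, None, 32, 49, 30, 36, None, None, 16, None, None, None, None, 27]
In a BST, the LCA of p=3, q=30 is the first node v on the
root-to-leaf path with p <= v <= q (go left if both < v, right if both > v).
Walk from root:
  at 6: 3 <= 6 <= 30, this is the LCA
LCA = 6


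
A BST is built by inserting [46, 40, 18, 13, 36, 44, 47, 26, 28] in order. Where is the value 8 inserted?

Starting tree (level order): [46, 40, 47, 18, 44, None, None, 13, 36, None, None, None, None, 26, None, None, 28]
Insertion path: 46 -> 40 -> 18 -> 13
Result: insert 8 as left child of 13
Final tree (level order): [46, 40, 47, 18, 44, None, None, 13, 36, None, None, 8, None, 26, None, None, None, None, 28]


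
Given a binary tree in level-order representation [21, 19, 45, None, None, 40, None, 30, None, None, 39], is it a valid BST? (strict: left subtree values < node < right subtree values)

Level-order array: [21, 19, 45, None, None, 40, None, 30, None, None, 39]
Validate using subtree bounds (lo, hi): at each node, require lo < value < hi,
then recurse left with hi=value and right with lo=value.
Preorder trace (stopping at first violation):
  at node 21 with bounds (-inf, +inf): OK
  at node 19 with bounds (-inf, 21): OK
  at node 45 with bounds (21, +inf): OK
  at node 40 with bounds (21, 45): OK
  at node 30 with bounds (21, 40): OK
  at node 39 with bounds (30, 40): OK
No violation found at any node.
Result: Valid BST


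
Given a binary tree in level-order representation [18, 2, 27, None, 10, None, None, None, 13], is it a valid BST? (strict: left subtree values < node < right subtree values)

Level-order array: [18, 2, 27, None, 10, None, None, None, 13]
Validate using subtree bounds (lo, hi): at each node, require lo < value < hi,
then recurse left with hi=value and right with lo=value.
Preorder trace (stopping at first violation):
  at node 18 with bounds (-inf, +inf): OK
  at node 2 with bounds (-inf, 18): OK
  at node 10 with bounds (2, 18): OK
  at node 13 with bounds (10, 18): OK
  at node 27 with bounds (18, +inf): OK
No violation found at any node.
Result: Valid BST


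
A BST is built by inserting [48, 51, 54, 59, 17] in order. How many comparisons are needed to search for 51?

Search path for 51: 48 -> 51
Found: True
Comparisons: 2


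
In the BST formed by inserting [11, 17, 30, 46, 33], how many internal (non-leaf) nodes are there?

Tree built from: [11, 17, 30, 46, 33]
Tree (level-order array): [11, None, 17, None, 30, None, 46, 33]
Rule: An internal node has at least one child.
Per-node child counts:
  node 11: 1 child(ren)
  node 17: 1 child(ren)
  node 30: 1 child(ren)
  node 46: 1 child(ren)
  node 33: 0 child(ren)
Matching nodes: [11, 17, 30, 46]
Count of internal (non-leaf) nodes: 4


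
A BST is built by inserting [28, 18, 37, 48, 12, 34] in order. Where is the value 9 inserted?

Starting tree (level order): [28, 18, 37, 12, None, 34, 48]
Insertion path: 28 -> 18 -> 12
Result: insert 9 as left child of 12
Final tree (level order): [28, 18, 37, 12, None, 34, 48, 9]


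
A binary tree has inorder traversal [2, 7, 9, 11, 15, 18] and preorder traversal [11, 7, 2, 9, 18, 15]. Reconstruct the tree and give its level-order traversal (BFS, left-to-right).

Inorder:  [2, 7, 9, 11, 15, 18]
Preorder: [11, 7, 2, 9, 18, 15]
Algorithm: preorder visits root first, so consume preorder in order;
for each root, split the current inorder slice at that value into
left-subtree inorder and right-subtree inorder, then recurse.
Recursive splits:
  root=11; inorder splits into left=[2, 7, 9], right=[15, 18]
  root=7; inorder splits into left=[2], right=[9]
  root=2; inorder splits into left=[], right=[]
  root=9; inorder splits into left=[], right=[]
  root=18; inorder splits into left=[15], right=[]
  root=15; inorder splits into left=[], right=[]
Reconstructed level-order: [11, 7, 18, 2, 9, 15]


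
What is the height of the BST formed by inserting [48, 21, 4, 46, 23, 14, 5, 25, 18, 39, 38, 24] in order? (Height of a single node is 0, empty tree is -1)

Insertion order: [48, 21, 4, 46, 23, 14, 5, 25, 18, 39, 38, 24]
Tree (level-order array): [48, 21, None, 4, 46, None, 14, 23, None, 5, 18, None, 25, None, None, None, None, 24, 39, None, None, 38]
Compute height bottom-up (empty subtree = -1):
  height(5) = 1 + max(-1, -1) = 0
  height(18) = 1 + max(-1, -1) = 0
  height(14) = 1 + max(0, 0) = 1
  height(4) = 1 + max(-1, 1) = 2
  height(24) = 1 + max(-1, -1) = 0
  height(38) = 1 + max(-1, -1) = 0
  height(39) = 1 + max(0, -1) = 1
  height(25) = 1 + max(0, 1) = 2
  height(23) = 1 + max(-1, 2) = 3
  height(46) = 1 + max(3, -1) = 4
  height(21) = 1 + max(2, 4) = 5
  height(48) = 1 + max(5, -1) = 6
Height = 6


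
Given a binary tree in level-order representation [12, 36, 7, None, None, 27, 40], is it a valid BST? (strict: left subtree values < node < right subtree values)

Level-order array: [12, 36, 7, None, None, 27, 40]
Validate using subtree bounds (lo, hi): at each node, require lo < value < hi,
then recurse left with hi=value and right with lo=value.
Preorder trace (stopping at first violation):
  at node 12 with bounds (-inf, +inf): OK
  at node 36 with bounds (-inf, 12): VIOLATION
Node 36 violates its bound: not (-inf < 36 < 12).
Result: Not a valid BST


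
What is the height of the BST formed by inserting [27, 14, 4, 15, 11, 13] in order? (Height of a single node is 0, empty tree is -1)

Insertion order: [27, 14, 4, 15, 11, 13]
Tree (level-order array): [27, 14, None, 4, 15, None, 11, None, None, None, 13]
Compute height bottom-up (empty subtree = -1):
  height(13) = 1 + max(-1, -1) = 0
  height(11) = 1 + max(-1, 0) = 1
  height(4) = 1 + max(-1, 1) = 2
  height(15) = 1 + max(-1, -1) = 0
  height(14) = 1 + max(2, 0) = 3
  height(27) = 1 + max(3, -1) = 4
Height = 4


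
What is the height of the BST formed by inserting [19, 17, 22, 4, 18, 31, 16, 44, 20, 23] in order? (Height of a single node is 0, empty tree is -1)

Insertion order: [19, 17, 22, 4, 18, 31, 16, 44, 20, 23]
Tree (level-order array): [19, 17, 22, 4, 18, 20, 31, None, 16, None, None, None, None, 23, 44]
Compute height bottom-up (empty subtree = -1):
  height(16) = 1 + max(-1, -1) = 0
  height(4) = 1 + max(-1, 0) = 1
  height(18) = 1 + max(-1, -1) = 0
  height(17) = 1 + max(1, 0) = 2
  height(20) = 1 + max(-1, -1) = 0
  height(23) = 1 + max(-1, -1) = 0
  height(44) = 1 + max(-1, -1) = 0
  height(31) = 1 + max(0, 0) = 1
  height(22) = 1 + max(0, 1) = 2
  height(19) = 1 + max(2, 2) = 3
Height = 3


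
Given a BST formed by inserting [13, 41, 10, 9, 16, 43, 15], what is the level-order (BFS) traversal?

Tree insertion order: [13, 41, 10, 9, 16, 43, 15]
Tree (level-order array): [13, 10, 41, 9, None, 16, 43, None, None, 15]
BFS from the root, enqueuing left then right child of each popped node:
  queue [13] -> pop 13, enqueue [10, 41], visited so far: [13]
  queue [10, 41] -> pop 10, enqueue [9], visited so far: [13, 10]
  queue [41, 9] -> pop 41, enqueue [16, 43], visited so far: [13, 10, 41]
  queue [9, 16, 43] -> pop 9, enqueue [none], visited so far: [13, 10, 41, 9]
  queue [16, 43] -> pop 16, enqueue [15], visited so far: [13, 10, 41, 9, 16]
  queue [43, 15] -> pop 43, enqueue [none], visited so far: [13, 10, 41, 9, 16, 43]
  queue [15] -> pop 15, enqueue [none], visited so far: [13, 10, 41, 9, 16, 43, 15]
Result: [13, 10, 41, 9, 16, 43, 15]
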